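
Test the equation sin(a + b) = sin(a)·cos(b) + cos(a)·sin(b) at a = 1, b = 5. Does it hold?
Substituting a = 1, b = 5:

LHS = sin(1 + 5) = sin(6) ≈ -0.2794
RHS = sin(1)·cos(5) + cos(1)·sin(5) = sin(5)·cos(1) + sin(1)·cos(5) ≈ -0.2794

LHS = RHS, so the equation holds at this point.

Answer: Holds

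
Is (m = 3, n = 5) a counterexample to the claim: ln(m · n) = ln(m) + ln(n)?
No

Substituting m = 3, n = 5:
LHS = ln(3 · 5) = ln(15) ≈ 2.708
RHS = ln(3) + ln(5) ≈ 2.708

The sides agree, so this pair does not disprove the claim.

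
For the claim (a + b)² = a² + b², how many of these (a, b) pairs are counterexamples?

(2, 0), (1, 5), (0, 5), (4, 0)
Testing each pair:
(2, 0): LHS = 4, RHS = 4 → satisfies claim
(1, 5): LHS = 36, RHS = 26 → counterexample
(0, 5): LHS = 25, RHS = 25 → satisfies claim
(4, 0): LHS = 16, RHS = 16 → satisfies claim

That makes 1 counterexample.

Answer: 1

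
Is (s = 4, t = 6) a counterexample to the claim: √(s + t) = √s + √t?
Substituting s = 4, t = 6:
LHS = √(4 + 6) = √(10) ≈ 3.162
RHS = √4 + √6 = 2 + √(6) ≈ 4.449

Since LHS ≠ RHS, this pair disproves the claim.

Answer: Yes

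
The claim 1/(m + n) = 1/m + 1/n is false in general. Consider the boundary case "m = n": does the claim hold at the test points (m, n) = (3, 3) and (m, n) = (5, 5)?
No, fails at both test points

At (3, 3): LHS = 1/6 ≠ RHS = 2/3
At (5, 5): LHS = 1/10 ≠ RHS = 2/5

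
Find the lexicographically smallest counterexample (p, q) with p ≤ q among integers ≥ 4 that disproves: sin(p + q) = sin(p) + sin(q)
Substituting (4, 4) into the claim:
LHS = sin(4 + 4) = sin(8) ≈ 0.9894
RHS = sin(4) + sin(4) = 2·sin(4) ≈ -1.514

Since LHS ≠ RHS, this pair disproves the claim, and no lexicographically smaller pair (p ≤ q, integers ≥ 4) does.

For instance (7, 10) is also a counterexample (LHS = sin(17) ≈ -0.9614, RHS = sin(10) + sin(7) ≈ 0.113), but it's lexicographically larger.

Answer: (p, q) = (4, 4)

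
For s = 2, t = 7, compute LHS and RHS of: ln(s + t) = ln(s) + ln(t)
LHS = ln(2 + 7) = ln(9) ≈ 2.197
RHS = ln(2) + ln(7) ≈ 2.639

LHS ≠ RHS (they differ by about 0.4418), so the equation does not hold here.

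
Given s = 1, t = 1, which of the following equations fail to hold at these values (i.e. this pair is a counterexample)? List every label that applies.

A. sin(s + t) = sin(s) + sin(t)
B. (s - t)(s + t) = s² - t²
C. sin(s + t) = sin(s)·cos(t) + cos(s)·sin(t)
A

Evaluating each claim at the given values:
A. LHS = sin(2) ≈ 0.9093, RHS = 2·sin(1) ≈ 1.683 → fails here (LHS ≠ RHS)
B. LHS = 0, RHS = 0 → holds here (LHS = RHS)
C. LHS = sin(2) ≈ 0.9093, RHS = 2·sin(1)·cos(1) ≈ 0.9093 → holds here (LHS = RHS)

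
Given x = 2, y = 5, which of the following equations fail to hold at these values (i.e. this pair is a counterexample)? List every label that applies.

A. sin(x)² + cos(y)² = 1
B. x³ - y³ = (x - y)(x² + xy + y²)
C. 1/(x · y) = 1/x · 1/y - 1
A, C

Evaluating each claim at the given values:
A. LHS = cos(5)² + sin(2)² ≈ 0.9073, RHS = 1 → fails here (LHS ≠ RHS)
B. LHS = -117, RHS = -117 → holds here (LHS = RHS)
C. LHS = 1/10, RHS = -9/10 → fails here (LHS ≠ RHS)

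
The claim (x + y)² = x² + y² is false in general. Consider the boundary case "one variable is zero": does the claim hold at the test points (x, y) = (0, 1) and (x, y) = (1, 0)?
At (0, 1): LHS = 1, RHS = 1 → equal
At (1, 0): LHS = 1, RHS = 1 → equal

So the claim does hold at both of these boundary points, even though it is not an identity.

Answer: Yes, holds at both test points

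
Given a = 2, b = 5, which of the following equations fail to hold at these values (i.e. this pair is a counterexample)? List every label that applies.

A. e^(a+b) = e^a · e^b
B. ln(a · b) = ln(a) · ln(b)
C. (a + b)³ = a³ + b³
Evaluating each claim at the given values:
A. LHS = e^7 ≈ 1097, RHS = e^7 ≈ 1097 → holds here (LHS = RHS)
B. LHS = ln(10) ≈ 2.303, RHS = ln(2)·ln(5) ≈ 1.116 → fails here (LHS ≠ RHS)
C. LHS = 343, RHS = 133 → fails here (LHS ≠ RHS)

Answer: B, C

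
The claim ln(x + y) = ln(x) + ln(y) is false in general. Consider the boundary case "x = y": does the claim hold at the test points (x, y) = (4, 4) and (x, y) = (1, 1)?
At (4, 4): LHS = ln(8) ≈ 2.079 ≠ RHS = 2·ln(4) ≈ 2.773
At (1, 1): LHS = ln(2) ≈ 0.6931 ≠ RHS = 0

Answer: No, fails at both test points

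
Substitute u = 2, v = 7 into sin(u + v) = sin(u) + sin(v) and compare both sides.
LHS = sin(2 + 7) = sin(9) ≈ 0.4121
RHS = sin(2) + sin(7) ≈ 1.566

LHS ≠ RHS (they differ by about 1.154), so the equation does not hold here.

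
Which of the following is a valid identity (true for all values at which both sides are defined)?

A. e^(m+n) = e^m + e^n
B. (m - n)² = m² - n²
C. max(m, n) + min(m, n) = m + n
C

A: fails at (3, 7) — LHS = e^10 ≈ 22026.5, RHS = e^3 + e^7 ≈ 1117.
B: fails at (1, 2) — LHS = 1, RHS = -3.
C: holds — e.g. at (4, 4), both sides equal 8.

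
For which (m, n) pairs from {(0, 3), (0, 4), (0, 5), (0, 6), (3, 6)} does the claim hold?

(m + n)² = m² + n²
Testing each pair:
(0, 3): LHS = 9, RHS = 9 → holds
(0, 4): LHS = 16, RHS = 16 → holds
(0, 5): LHS = 25, RHS = 25 → holds
(0, 6): LHS = 36, RHS = 36 → holds
(3, 6): LHS = 81, RHS = 45 → fails

4 of 5 pairs satisfy the claim.

Answer: (0, 3), (0, 4), (0, 5), (0, 6)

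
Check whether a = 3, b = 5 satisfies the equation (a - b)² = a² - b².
Fails

Substituting a = 3, b = 5:

LHS = (3 - 5)² = 4
RHS = 3² - 5² = -16

LHS ≠ RHS, so the equation does not hold at this point.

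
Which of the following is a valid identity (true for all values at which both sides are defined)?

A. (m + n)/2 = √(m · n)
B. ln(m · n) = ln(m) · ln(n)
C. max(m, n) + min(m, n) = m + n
A: fails at (3, 4) — LHS = 7/2, RHS = 2·√(3) ≈ 3.464.
B: fails at (2, 4) — LHS = ln(8) ≈ 2.079, RHS = ln(2)·ln(4) ≈ 0.9609.
C: holds — e.g. at (4, 5), both sides equal 9.

Answer: C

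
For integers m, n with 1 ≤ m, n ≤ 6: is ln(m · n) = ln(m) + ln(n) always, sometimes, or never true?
Always true

The identity holds for every pair in the range. For instance at (m, n) = (6, 4): both sides equal ln(24) ≈ 3.178.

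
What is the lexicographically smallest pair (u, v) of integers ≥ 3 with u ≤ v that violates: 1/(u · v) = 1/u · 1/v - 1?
Substituting (3, 3) into the claim:
LHS = 1/(3 · 3) = 1/9
RHS = 1/3 · 1/3 - 1 = -8/9

Since LHS ≠ RHS, this pair disproves the claim, and no lexicographically smaller pair (u ≤ v, integers ≥ 3) does.

For instance (10, 10) is also a counterexample (LHS = 1/100, RHS = -99/100), but it's lexicographically larger.

Answer: (u, v) = (3, 3)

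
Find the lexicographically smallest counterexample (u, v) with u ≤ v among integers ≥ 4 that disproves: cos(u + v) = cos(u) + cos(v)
Substituting (4, 4) into the claim:
LHS = cos(4 + 4) = cos(8) ≈ -0.1455
RHS = cos(4) + cos(4) = 2·cos(4) ≈ -1.307

Since LHS ≠ RHS, this pair disproves the claim, and no lexicographically smaller pair (u ≤ v, integers ≥ 4) does.

For instance (5, 7) is also a counterexample (LHS = cos(12) ≈ 0.8439, RHS = cos(5) + cos(7) ≈ 1.038), but it's lexicographically larger.

Answer: (u, v) = (4, 4)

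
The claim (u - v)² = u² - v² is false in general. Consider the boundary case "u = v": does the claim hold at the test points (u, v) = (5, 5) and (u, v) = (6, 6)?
At (5, 5): LHS = 0, RHS = 0 → equal
At (6, 6): LHS = 0, RHS = 0 → equal

So the claim does hold at both of these boundary points, even though it is not an identity.

Answer: Yes, holds at both test points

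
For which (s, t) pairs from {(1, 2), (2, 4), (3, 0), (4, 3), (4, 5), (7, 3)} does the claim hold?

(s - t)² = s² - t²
(3, 0)

Testing each pair:
(1, 2): LHS = 1, RHS = -3 → fails
(2, 4): LHS = 4, RHS = -12 → fails
(3, 0): LHS = 9, RHS = 9 → holds
(4, 3): LHS = 1, RHS = 7 → fails
(4, 5): LHS = 1, RHS = -9 → fails
(7, 3): LHS = 16, RHS = 40 → fails

1 of 6 pairs satisfies the claim.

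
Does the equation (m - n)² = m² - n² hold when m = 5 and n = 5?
Holds

Substituting m = 5, n = 5:

LHS = (5 - 5)² = 0
RHS = 5² - 5² = 0

LHS = RHS, so the equation holds at this point.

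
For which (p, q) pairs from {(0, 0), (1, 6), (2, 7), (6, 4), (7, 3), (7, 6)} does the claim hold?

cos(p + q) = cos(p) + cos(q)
Testing each pair:
(0, 0): LHS = 1, RHS = 2 → fails
(1, 6): LHS = cos(7) ≈ 0.7539, RHS = cos(1) + cos(6) ≈ 1.5 → fails
(2, 7): LHS = cos(9) ≈ -0.9111, RHS = cos(2) + cos(7) ≈ 0.3378 → fails
(6, 4): LHS = cos(10) ≈ -0.8391, RHS = cos(4) + cos(6) ≈ 0.3065 → fails
(7, 3): LHS = cos(10) ≈ -0.8391, RHS = cos(3) + cos(7) ≈ -0.2361 → fails
(7, 6): LHS = cos(13) ≈ 0.9074, RHS = cos(7) + cos(6) ≈ 1.714 → fails

No pair satisfies the claim.

Answer: None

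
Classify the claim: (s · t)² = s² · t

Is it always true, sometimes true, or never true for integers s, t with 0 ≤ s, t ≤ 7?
It holds at (s, t) = (5, 1) (both sides equal 25), but fails at (s, t) = (4, 7) (LHS = 784, RHS = 112).

Answer: Sometimes true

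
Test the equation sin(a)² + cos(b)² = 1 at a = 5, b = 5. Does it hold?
Substituting a = 5, b = 5:

LHS = sin(5)² + cos(5)² = 1
RHS = 1

LHS = RHS, so the equation holds at this point.

Answer: Holds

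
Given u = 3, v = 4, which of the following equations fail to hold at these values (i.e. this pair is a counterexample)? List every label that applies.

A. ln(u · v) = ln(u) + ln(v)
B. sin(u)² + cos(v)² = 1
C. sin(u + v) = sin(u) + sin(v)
Evaluating each claim at the given values:
A. LHS = ln(12) ≈ 2.485, RHS = ln(3) + ln(4) ≈ 2.485 → holds here (LHS = RHS)
B. LHS = sin(3)² + cos(4)² ≈ 0.4472, RHS = 1 → fails here (LHS ≠ RHS)
C. LHS = sin(7) ≈ 0.657, RHS = sin(4) + sin(3) ≈ -0.6157 → fails here (LHS ≠ RHS)

Answer: B, C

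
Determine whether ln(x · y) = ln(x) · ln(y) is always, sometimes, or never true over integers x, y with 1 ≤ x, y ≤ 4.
Sometimes true

It holds at (x, y) = (1, 1) (both sides equal 0), but fails at (x, y) = (3, 1) (LHS = ln(3) ≈ 1.099, RHS = 0).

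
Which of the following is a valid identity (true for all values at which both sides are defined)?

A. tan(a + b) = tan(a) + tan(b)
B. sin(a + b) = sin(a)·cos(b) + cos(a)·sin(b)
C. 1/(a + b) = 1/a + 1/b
B

A: fails at (3, 5) — LHS = tan(8) ≈ -6.8, RHS = tan(5) + tan(3) ≈ -3.523.
B: holds — e.g. at (3, 4), both sides equal sin(7) ≈ 0.657.
C: fails at (1, 3) — LHS = 1/4, RHS = 4/3.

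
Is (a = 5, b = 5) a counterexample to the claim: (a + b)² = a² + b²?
Yes

Substituting a = 5, b = 5:
LHS = (5 + 5)² = 100
RHS = 5² + 5² = 50

Since LHS ≠ RHS, this pair disproves the claim.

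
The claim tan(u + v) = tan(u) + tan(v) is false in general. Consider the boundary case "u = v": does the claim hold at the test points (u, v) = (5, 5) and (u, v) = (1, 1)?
At (5, 5): LHS = tan(10) ≈ 0.6484 ≠ RHS = 2·tan(5) ≈ -6.761
At (1, 1): LHS = tan(2) ≈ -2.185 ≠ RHS = 2·tan(1) ≈ 3.115

Answer: No, fails at both test points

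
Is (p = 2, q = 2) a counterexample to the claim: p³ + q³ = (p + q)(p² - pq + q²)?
Substituting p = 2, q = 2:
LHS = 2³ + 2³ = 16
RHS = (2 + 2)(2² - 2·2 + 2²) = 16

The sides agree, so this pair does not disprove the claim.

Answer: No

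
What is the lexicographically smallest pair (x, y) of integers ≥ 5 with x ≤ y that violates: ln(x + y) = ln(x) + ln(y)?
Substituting (5, 5) into the claim:
LHS = ln(5 + 5) = ln(10) ≈ 2.303
RHS = ln(5) + ln(5) = 2·ln(5) ≈ 3.219

Since LHS ≠ RHS, this pair disproves the claim, and no lexicographically smaller pair (x ≤ y, integers ≥ 5) does.

For instance (8, 9) is also a counterexample (LHS = ln(17) ≈ 2.833, RHS = ln(8) + ln(9) ≈ 4.277), but it's lexicographically larger.

Answer: (x, y) = (5, 5)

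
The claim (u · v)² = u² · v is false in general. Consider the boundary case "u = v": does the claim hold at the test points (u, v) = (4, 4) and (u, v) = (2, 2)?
No, fails at both test points

At (4, 4): LHS = 256 ≠ RHS = 64
At (2, 2): LHS = 16 ≠ RHS = 8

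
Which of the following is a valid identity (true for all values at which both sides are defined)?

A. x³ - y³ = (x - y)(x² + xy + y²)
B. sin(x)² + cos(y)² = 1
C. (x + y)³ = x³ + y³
A: holds — e.g. at (1, 3), both sides equal -26.
B: fails at (3, 5) — LHS = sin(3)² + cos(5)² ≈ 0.1004, RHS = 1.
C: fails at (3, 3) — LHS = 216, RHS = 54.

Answer: A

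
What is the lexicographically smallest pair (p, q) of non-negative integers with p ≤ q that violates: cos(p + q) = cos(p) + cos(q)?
Substituting (0, 0) into the claim:
LHS = cos(0 + 0) = 1
RHS = cos(0) + cos(0) = 2

Since LHS ≠ RHS, this pair disproves the claim, and no lexicographically smaller pair (p ≤ q, non-negative integers) does.

For instance (6, 6) is also a counterexample (LHS = cos(12) ≈ 0.8439, RHS = 2·cos(6) ≈ 1.92), but it's lexicographically larger.

Answer: (p, q) = (0, 0)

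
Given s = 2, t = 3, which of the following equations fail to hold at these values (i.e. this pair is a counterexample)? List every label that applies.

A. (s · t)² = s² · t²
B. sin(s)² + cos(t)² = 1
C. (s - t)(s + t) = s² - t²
B

Evaluating each claim at the given values:
A. LHS = 36, RHS = 36 → holds here (LHS = RHS)
B. LHS = sin(2)² + cos(3)² ≈ 1.807, RHS = 1 → fails here (LHS ≠ RHS)
C. LHS = -5, RHS = -5 → holds here (LHS = RHS)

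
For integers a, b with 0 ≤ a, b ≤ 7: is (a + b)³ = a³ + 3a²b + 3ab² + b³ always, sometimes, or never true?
The identity holds for every pair in the range. For instance at (a, b) = (4, 0): both sides equal 64.

Answer: Always true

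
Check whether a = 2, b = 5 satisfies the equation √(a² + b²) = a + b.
Substituting a = 2, b = 5:

LHS = √(2² + 5²) = √(29) ≈ 5.385
RHS = 2 + 5 = 7

LHS ≠ RHS, so the equation does not hold at this point.

Answer: Fails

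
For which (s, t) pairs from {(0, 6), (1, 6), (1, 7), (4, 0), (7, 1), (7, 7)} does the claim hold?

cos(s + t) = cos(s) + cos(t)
None

Testing each pair:
(0, 6): LHS = cos(6) ≈ 0.9602, RHS = cos(6) + 1 ≈ 1.96 → fails
(1, 6): LHS = cos(7) ≈ 0.7539, RHS = cos(1) + cos(6) ≈ 1.5 → fails
(1, 7): LHS = cos(8) ≈ -0.1455, RHS = cos(1) + cos(7) ≈ 1.294 → fails
(4, 0): LHS = cos(4) ≈ -0.6536, RHS = cos(4) + 1 ≈ 0.3464 → fails
(7, 1): LHS = cos(8) ≈ -0.1455, RHS = cos(1) + cos(7) ≈ 1.294 → fails
(7, 7): LHS = cos(14) ≈ 0.1367, RHS = 2·cos(7) ≈ 1.508 → fails

No pair satisfies the claim.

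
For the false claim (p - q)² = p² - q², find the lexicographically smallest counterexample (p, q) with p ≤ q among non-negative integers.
At (0, 0): both sides equal 0, so it holds there.

Substituting (0, 1) into the claim:
LHS = (0 - 1)² = 1
RHS = 0² - 1² = -1

Since LHS ≠ RHS, this pair disproves the claim, and no lexicographically smaller pair (p ≤ q, non-negative integers) does.

For instance (3, 5) is also a counterexample (LHS = 4, RHS = -16), but it's lexicographically larger.

Answer: (p, q) = (0, 1)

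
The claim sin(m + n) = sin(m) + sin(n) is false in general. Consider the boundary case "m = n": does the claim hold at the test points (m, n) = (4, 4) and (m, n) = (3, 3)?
At (4, 4): LHS = sin(8) ≈ 0.9894 ≠ RHS = 2·sin(4) ≈ -1.514
At (3, 3): LHS = sin(6) ≈ -0.2794 ≠ RHS = 2·sin(3) ≈ 0.2822

Answer: No, fails at both test points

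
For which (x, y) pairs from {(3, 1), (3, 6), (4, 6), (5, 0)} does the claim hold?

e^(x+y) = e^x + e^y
Testing each pair:
(3, 1): LHS = e^4 ≈ 54.6, RHS = e + e^3 ≈ 22.8 → fails
(3, 6): LHS = e^9 ≈ 8103, RHS = e^3 + e^6 ≈ 423.5 → fails
(4, 6): LHS = e^10 ≈ 22026.5, RHS = e^4 + e^6 ≈ 458 → fails
(5, 0): LHS = e^5 ≈ 148.4, RHS = 1 + e^5 ≈ 149.4 → fails

No pair satisfies the claim.

Answer: None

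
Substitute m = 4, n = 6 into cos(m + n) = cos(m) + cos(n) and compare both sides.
LHS = cos(4 + 6) = cos(10) ≈ -0.8391
RHS = cos(4) + cos(6) ≈ 0.3065

LHS ≠ RHS (they differ by about 1.146), so the equation does not hold here.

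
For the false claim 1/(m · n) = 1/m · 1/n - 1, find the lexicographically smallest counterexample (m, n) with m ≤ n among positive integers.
Substituting (1, 1) into the claim:
LHS = 1/(1 · 1) = 1
RHS = 1/1 · 1/1 - 1 = 0

Since LHS ≠ RHS, this pair disproves the claim, and no lexicographically smaller pair (m ≤ n, positive integers) does.

For instance (8, 8) is also a counterexample (LHS = 1/64, RHS = -63/64), but it's lexicographically larger.

Answer: (m, n) = (1, 1)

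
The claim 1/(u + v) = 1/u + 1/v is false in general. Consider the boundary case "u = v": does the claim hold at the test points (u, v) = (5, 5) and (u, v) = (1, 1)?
No, fails at both test points

At (5, 5): LHS = 1/10 ≠ RHS = 2/5
At (1, 1): LHS = 1/2 ≠ RHS = 2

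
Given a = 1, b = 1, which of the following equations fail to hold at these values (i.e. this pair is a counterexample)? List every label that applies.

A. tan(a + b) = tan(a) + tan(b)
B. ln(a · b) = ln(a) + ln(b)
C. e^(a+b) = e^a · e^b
Evaluating each claim at the given values:
A. LHS = tan(2) ≈ -2.185, RHS = 2·tan(1) ≈ 3.115 → fails here (LHS ≠ RHS)
B. LHS = 0, RHS = 0 → holds here (LHS = RHS)
C. LHS = e^2 ≈ 7.389, RHS = e^2 ≈ 7.389 → holds here (LHS = RHS)

Answer: A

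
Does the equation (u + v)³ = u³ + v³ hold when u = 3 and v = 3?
Fails

Substituting u = 3, v = 3:

LHS = (3 + 3)³ = 216
RHS = 3³ + 3³ = 54

LHS ≠ RHS, so the equation does not hold at this point.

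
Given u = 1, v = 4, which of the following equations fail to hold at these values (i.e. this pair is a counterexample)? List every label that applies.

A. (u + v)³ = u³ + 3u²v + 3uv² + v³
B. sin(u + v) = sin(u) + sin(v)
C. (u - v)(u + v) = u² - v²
B

Evaluating each claim at the given values:
A. LHS = 125, RHS = 125 → holds here (LHS = RHS)
B. LHS = sin(5) ≈ -0.9589, RHS = sin(4) + sin(1) ≈ 0.08467 → fails here (LHS ≠ RHS)
C. LHS = -15, RHS = -15 → holds here (LHS = RHS)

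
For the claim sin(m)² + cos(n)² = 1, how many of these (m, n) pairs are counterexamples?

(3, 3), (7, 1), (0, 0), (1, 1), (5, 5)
1

Testing each pair:
(3, 3): LHS = sin(3)² + cos(3)² = 1, RHS = 1 → satisfies claim
(7, 1): LHS = cos(1)² + sin(7)² ≈ 0.7236, RHS = 1 → counterexample
(0, 0): LHS = 1, RHS = 1 → satisfies claim
(1, 1): LHS = cos(1)² + sin(1)² = 1, RHS = 1 → satisfies claim
(5, 5): LHS = cos(5)² + sin(5)² = 1, RHS = 1 → satisfies claim

That makes 1 counterexample.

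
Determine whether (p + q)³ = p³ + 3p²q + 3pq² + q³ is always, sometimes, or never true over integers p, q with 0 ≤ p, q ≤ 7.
Always true

The identity holds for every pair in the range. For instance at (p, q) = (0, 7): both sides equal 343.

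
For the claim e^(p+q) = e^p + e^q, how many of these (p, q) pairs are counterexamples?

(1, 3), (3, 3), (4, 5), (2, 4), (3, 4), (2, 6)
Testing each pair:
(1, 3): LHS = e^4 ≈ 54.6, RHS = e + e^3 ≈ 22.8 → counterexample
(3, 3): LHS = e^6 ≈ 403.4, RHS = 2·e^3 ≈ 40.17 → counterexample
(4, 5): LHS = e^9 ≈ 8103, RHS = e^4 + e^5 ≈ 203 → counterexample
(2, 4): LHS = e^6 ≈ 403.4, RHS = e^2 + e^4 ≈ 61.99 → counterexample
(3, 4): LHS = e^7 ≈ 1097, RHS = e^3 + e^4 ≈ 74.68 → counterexample
(2, 6): LHS = e^8 ≈ 2981, RHS = e^2 + e^6 ≈ 410.8 → counterexample

That makes 6 counterexamples.

Answer: 6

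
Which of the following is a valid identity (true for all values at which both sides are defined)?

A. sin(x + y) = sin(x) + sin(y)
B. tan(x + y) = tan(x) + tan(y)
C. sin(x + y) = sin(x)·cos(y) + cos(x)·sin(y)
A: fails at (1, 2) — LHS = sin(3) ≈ 0.1411, RHS = sin(1) + sin(2) ≈ 1.751.
B: fails at (2, 4) — LHS = tan(6) ≈ -0.291, RHS = tan(2) + tan(4) ≈ -1.027.
C: holds — e.g. at (5, 5), both sides equal sin(10) ≈ -0.544.

Answer: C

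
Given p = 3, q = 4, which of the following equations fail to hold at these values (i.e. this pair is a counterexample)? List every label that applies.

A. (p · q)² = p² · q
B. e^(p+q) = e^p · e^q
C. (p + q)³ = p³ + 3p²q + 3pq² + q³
A

Evaluating each claim at the given values:
A. LHS = 144, RHS = 36 → fails here (LHS ≠ RHS)
B. LHS = e^7 ≈ 1097, RHS = e^7 ≈ 1097 → holds here (LHS = RHS)
C. LHS = 343, RHS = 343 → holds here (LHS = RHS)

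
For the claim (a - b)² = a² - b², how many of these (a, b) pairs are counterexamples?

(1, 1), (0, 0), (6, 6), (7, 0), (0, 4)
Testing each pair:
(1, 1): LHS = 0, RHS = 0 → satisfies claim
(0, 0): LHS = 0, RHS = 0 → satisfies claim
(6, 6): LHS = 0, RHS = 0 → satisfies claim
(7, 0): LHS = 49, RHS = 49 → satisfies claim
(0, 4): LHS = 16, RHS = -16 → counterexample

That makes 1 counterexample.

Answer: 1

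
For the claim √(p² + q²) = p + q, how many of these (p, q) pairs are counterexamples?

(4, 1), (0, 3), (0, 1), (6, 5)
Testing each pair:
(4, 1): LHS = √(17) ≈ 4.123, RHS = 5 → counterexample
(0, 3): LHS = 3, RHS = 3 → satisfies claim
(0, 1): LHS = 1, RHS = 1 → satisfies claim
(6, 5): LHS = √(61) ≈ 7.81, RHS = 11 → counterexample

That makes 2 counterexamples.

Answer: 2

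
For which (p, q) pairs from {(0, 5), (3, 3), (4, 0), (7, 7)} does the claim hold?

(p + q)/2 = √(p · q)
Testing each pair:
(0, 5): LHS = 5/2, RHS = 0 → fails
(3, 3): LHS = 3, RHS = 3 → holds
(4, 0): LHS = 2, RHS = 0 → fails
(7, 7): LHS = 7, RHS = 7 → holds

2 of 4 pairs satisfy the claim.

Answer: (3, 3), (7, 7)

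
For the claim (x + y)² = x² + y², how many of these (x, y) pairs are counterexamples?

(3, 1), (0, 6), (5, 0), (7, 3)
2

Testing each pair:
(3, 1): LHS = 16, RHS = 10 → counterexample
(0, 6): LHS = 36, RHS = 36 → satisfies claim
(5, 0): LHS = 25, RHS = 25 → satisfies claim
(7, 3): LHS = 100, RHS = 58 → counterexample

That makes 2 counterexamples.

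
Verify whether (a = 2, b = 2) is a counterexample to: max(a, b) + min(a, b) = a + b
No

Substituting a = 2, b = 2:
LHS = max(2, 2) + min(2, 2) = 4
RHS = 2 + 2 = 4

The sides agree, so this pair does not disprove the claim.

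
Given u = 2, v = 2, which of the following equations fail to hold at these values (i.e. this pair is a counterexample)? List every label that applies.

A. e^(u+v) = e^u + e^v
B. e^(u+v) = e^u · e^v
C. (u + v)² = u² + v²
A, C

Evaluating each claim at the given values:
A. LHS = e^4 ≈ 54.6, RHS = 2·e^2 ≈ 14.78 → fails here (LHS ≠ RHS)
B. LHS = e^4 ≈ 54.6, RHS = e^4 ≈ 54.6 → holds here (LHS = RHS)
C. LHS = 16, RHS = 8 → fails here (LHS ≠ RHS)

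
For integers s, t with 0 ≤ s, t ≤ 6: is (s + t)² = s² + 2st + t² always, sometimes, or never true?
The identity holds for every pair in the range. For instance at (s, t) = (6, 2): both sides equal 64.

Answer: Always true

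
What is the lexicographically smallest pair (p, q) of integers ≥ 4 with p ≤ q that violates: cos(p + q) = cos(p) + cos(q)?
Substituting (4, 4) into the claim:
LHS = cos(4 + 4) = cos(8) ≈ -0.1455
RHS = cos(4) + cos(4) = 2·cos(4) ≈ -1.307

Since LHS ≠ RHS, this pair disproves the claim, and no lexicographically smaller pair (p ≤ q, integers ≥ 4) does.

For instance (5, 6) is also a counterexample (LHS = cos(11) ≈ 0.004426, RHS = cos(5) + cos(6) ≈ 1.244), but it's lexicographically larger.

Answer: (p, q) = (4, 4)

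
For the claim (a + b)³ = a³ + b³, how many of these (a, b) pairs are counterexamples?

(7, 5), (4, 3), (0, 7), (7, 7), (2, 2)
4

Testing each pair:
(7, 5): LHS = 1728, RHS = 468 → counterexample
(4, 3): LHS = 343, RHS = 91 → counterexample
(0, 7): LHS = 343, RHS = 343 → satisfies claim
(7, 7): LHS = 2744, RHS = 686 → counterexample
(2, 2): LHS = 64, RHS = 16 → counterexample

That makes 4 counterexamples.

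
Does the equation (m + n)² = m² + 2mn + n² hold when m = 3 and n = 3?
Substituting m = 3, n = 3:

LHS = (3 + 3)² = 36
RHS = 3² + 2·3·3 + 3² = 36

LHS = RHS, so the equation holds at this point.

Answer: Holds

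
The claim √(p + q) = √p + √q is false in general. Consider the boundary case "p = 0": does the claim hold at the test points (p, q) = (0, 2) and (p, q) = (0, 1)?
Yes, holds at both test points

At (0, 2): LHS = √(2) ≈ 1.414, RHS = √(2) ≈ 1.414 → equal
At (0, 1): LHS = 1, RHS = 1 → equal

So the claim does hold at both of these boundary points, even though it is not an identity.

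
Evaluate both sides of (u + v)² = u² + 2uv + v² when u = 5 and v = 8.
LHS = (5 + 8)² = 169
RHS = 5² + 2·5·8 + 8² = 169

LHS = RHS: the two sides agree.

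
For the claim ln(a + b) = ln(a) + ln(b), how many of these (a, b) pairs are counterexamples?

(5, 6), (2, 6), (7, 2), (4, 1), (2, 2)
4

Testing each pair:
(5, 6): LHS = ln(11) ≈ 2.398, RHS = ln(5) + ln(6) ≈ 3.401 → counterexample
(2, 6): LHS = ln(8) ≈ 2.079, RHS = ln(2) + ln(6) ≈ 2.485 → counterexample
(7, 2): LHS = ln(9) ≈ 2.197, RHS = ln(2) + ln(7) ≈ 2.639 → counterexample
(4, 1): LHS = ln(5) ≈ 1.609, RHS = ln(4) ≈ 1.386 → counterexample
(2, 2): LHS = ln(4) ≈ 1.386, RHS = 2·ln(2) ≈ 1.386 → satisfies claim

That makes 4 counterexamples.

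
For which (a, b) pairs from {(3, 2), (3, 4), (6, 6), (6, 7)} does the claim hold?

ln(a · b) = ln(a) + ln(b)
All pairs

Testing each pair:
(3, 2): LHS = ln(6) ≈ 1.792, RHS = ln(2) + ln(3) ≈ 1.792 → holds
(3, 4): LHS = ln(12) ≈ 2.485, RHS = ln(3) + ln(4) ≈ 2.485 → holds
(6, 6): LHS = ln(36) ≈ 3.584, RHS = 2·ln(6) ≈ 3.584 → holds
(6, 7): LHS = ln(42) ≈ 3.738, RHS = ln(6) + ln(7) ≈ 3.738 → holds

Every pair satisfies the claim.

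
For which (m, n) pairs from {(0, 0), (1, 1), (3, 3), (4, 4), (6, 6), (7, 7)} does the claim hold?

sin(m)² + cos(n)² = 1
All pairs

Testing each pair:
(0, 0): LHS = 1, RHS = 1 → holds
(1, 1): LHS = cos(1)² + sin(1)² = 1, RHS = 1 → holds
(3, 3): LHS = sin(3)² + cos(3)² = 1, RHS = 1 → holds
(4, 4): LHS = cos(4)² + sin(4)² = 1, RHS = 1 → holds
(6, 6): LHS = sin(6)² + cos(6)² = 1, RHS = 1 → holds
(7, 7): LHS = sin(7)² + cos(7)² = 1, RHS = 1 → holds

Every pair satisfies the claim.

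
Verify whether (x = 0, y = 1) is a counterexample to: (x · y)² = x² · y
Substituting x = 0, y = 1:
LHS = (0 · 1)² = 0
RHS = 0² · 1 = 0

The sides agree, so this pair does not disprove the claim.

Answer: No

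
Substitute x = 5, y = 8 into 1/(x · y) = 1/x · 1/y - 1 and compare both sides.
LHS = 1/(5 · 8) = 1/40
RHS = 1/5 · 1/8 - 1 = -39/40

LHS ≠ RHS, so the equation does not hold here.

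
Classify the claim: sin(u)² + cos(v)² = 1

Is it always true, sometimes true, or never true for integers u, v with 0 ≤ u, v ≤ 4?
It holds at (u, v) = (4, 4) (both sides equal 1), but fails at (u, v) = (1, 2) (LHS = cos(2)² + sin(1)² ≈ 0.8813, RHS = 1).

Answer: Sometimes true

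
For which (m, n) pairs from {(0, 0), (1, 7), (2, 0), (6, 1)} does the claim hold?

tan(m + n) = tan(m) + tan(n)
(0, 0), (2, 0)

Testing each pair:
(0, 0): LHS = 0, RHS = 0 → holds
(1, 7): LHS = tan(8) ≈ -6.8, RHS = tan(7) + tan(1) ≈ 2.429 → fails
(2, 0): LHS = tan(2) ≈ -2.185, RHS = tan(2) ≈ -2.185 → holds
(6, 1): LHS = tan(7) ≈ 0.8714, RHS = tan(6) + tan(1) ≈ 1.266 → fails

2 of 4 pairs satisfy the claim.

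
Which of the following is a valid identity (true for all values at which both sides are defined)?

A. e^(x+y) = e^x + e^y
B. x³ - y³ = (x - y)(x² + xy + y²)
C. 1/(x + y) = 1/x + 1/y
A: fails at (1, 2) — LHS = e^3 ≈ 20.09, RHS = e + e^2 ≈ 10.11.
B: holds — e.g. at (1, 1), both sides equal 0.
C: fails at (1, 5) — LHS = 1/6, RHS = 6/5.

Answer: B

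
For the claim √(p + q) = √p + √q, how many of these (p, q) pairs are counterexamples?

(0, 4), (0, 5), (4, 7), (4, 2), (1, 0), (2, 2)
3

Testing each pair:
(0, 4): LHS = 2, RHS = 2 → satisfies claim
(0, 5): LHS = √(5) ≈ 2.236, RHS = √(5) ≈ 2.236 → satisfies claim
(4, 7): LHS = √(11) ≈ 3.317, RHS = 2 + √(7) ≈ 4.646 → counterexample
(4, 2): LHS = √(6) ≈ 2.449, RHS = √(2) + 2 ≈ 3.414 → counterexample
(1, 0): LHS = 1, RHS = 1 → satisfies claim
(2, 2): LHS = 2, RHS = 2·√(2) ≈ 2.828 → counterexample

That makes 3 counterexamples.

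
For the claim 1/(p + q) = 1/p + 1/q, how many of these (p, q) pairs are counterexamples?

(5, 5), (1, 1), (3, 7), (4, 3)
Testing each pair:
(5, 5): LHS = 1/10, RHS = 2/5 → counterexample
(1, 1): LHS = 1/2, RHS = 2 → counterexample
(3, 7): LHS = 1/10, RHS = 10/21 → counterexample
(4, 3): LHS = 1/7, RHS = 7/12 → counterexample

That makes 4 counterexamples.

Answer: 4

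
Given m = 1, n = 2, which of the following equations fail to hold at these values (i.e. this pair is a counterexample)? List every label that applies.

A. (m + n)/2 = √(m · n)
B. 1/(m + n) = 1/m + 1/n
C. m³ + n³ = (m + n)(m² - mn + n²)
Evaluating each claim at the given values:
A. LHS = 3/2, RHS = √(2) ≈ 1.414 → fails here (LHS ≠ RHS)
B. LHS = 1/3, RHS = 3/2 → fails here (LHS ≠ RHS)
C. LHS = 9, RHS = 9 → holds here (LHS = RHS)

Answer: A, B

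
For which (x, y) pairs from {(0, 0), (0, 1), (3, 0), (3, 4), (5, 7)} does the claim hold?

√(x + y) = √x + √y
Testing each pair:
(0, 0): LHS = 0, RHS = 0 → holds
(0, 1): LHS = 1, RHS = 1 → holds
(3, 0): LHS = √(3) ≈ 1.732, RHS = √(3) ≈ 1.732 → holds
(3, 4): LHS = √(7) ≈ 2.646, RHS = √(3) + 2 ≈ 3.732 → fails
(5, 7): LHS = 2·√(3) ≈ 3.464, RHS = √(5) + √(7) ≈ 4.882 → fails

3 of 5 pairs satisfy the claim.

Answer: (0, 0), (0, 1), (3, 0)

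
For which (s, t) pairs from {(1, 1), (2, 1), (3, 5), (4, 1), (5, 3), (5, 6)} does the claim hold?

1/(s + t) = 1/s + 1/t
Testing each pair:
(1, 1): LHS = 1/2, RHS = 2 → fails
(2, 1): LHS = 1/3, RHS = 3/2 → fails
(3, 5): LHS = 1/8, RHS = 8/15 → fails
(4, 1): LHS = 1/5, RHS = 5/4 → fails
(5, 3): LHS = 1/8, RHS = 8/15 → fails
(5, 6): LHS = 1/11, RHS = 11/30 → fails

No pair satisfies the claim.

Answer: None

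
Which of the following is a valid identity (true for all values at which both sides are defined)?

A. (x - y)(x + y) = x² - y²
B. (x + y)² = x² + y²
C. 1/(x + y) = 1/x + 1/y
A

A: holds — e.g. at (4, 5), both sides equal -9.
B: fails at (6, 7) — LHS = 169, RHS = 85.
C: fails at (2, 4) — LHS = 1/6, RHS = 3/4.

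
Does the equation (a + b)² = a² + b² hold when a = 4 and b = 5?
Fails

Substituting a = 4, b = 5:

LHS = (4 + 5)² = 81
RHS = 4² + 5² = 41

LHS ≠ RHS, so the equation does not hold at this point.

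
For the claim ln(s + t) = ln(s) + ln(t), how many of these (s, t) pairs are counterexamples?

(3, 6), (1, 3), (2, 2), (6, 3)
3

Testing each pair:
(3, 6): LHS = ln(9) ≈ 2.197, RHS = ln(3) + ln(6) ≈ 2.89 → counterexample
(1, 3): LHS = ln(4) ≈ 1.386, RHS = ln(3) ≈ 1.099 → counterexample
(2, 2): LHS = ln(4) ≈ 1.386, RHS = 2·ln(2) ≈ 1.386 → satisfies claim
(6, 3): LHS = ln(9) ≈ 2.197, RHS = ln(3) + ln(6) ≈ 2.89 → counterexample

That makes 3 counterexamples.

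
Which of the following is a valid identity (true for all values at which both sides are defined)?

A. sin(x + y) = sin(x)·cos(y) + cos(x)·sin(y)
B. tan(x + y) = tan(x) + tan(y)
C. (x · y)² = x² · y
A: holds — e.g. at (1, 4), both sides equal sin(5) ≈ -0.9589.
B: fails at (1, 2) — LHS = tan(3) ≈ -0.1425, RHS = tan(2) + tan(1) ≈ -0.6276.
C: fails at (5, 8) — LHS = 1600, RHS = 200.

Answer: A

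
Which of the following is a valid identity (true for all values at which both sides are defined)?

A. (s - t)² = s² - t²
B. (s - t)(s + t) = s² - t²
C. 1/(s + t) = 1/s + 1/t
A: fails at (1, 4) — LHS = 9, RHS = -15.
B: holds — e.g. at (6, 7), both sides equal -13.
C: fails at (4, 6) — LHS = 1/10, RHS = 5/12.

Answer: B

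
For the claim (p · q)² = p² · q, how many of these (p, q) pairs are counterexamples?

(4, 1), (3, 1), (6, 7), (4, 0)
1

Testing each pair:
(4, 1): LHS = 16, RHS = 16 → satisfies claim
(3, 1): LHS = 9, RHS = 9 → satisfies claim
(6, 7): LHS = 1764, RHS = 252 → counterexample
(4, 0): LHS = 0, RHS = 0 → satisfies claim

That makes 1 counterexample.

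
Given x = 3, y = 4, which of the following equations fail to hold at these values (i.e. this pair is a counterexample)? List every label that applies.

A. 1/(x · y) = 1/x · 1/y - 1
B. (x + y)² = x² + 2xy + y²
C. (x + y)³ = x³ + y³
Evaluating each claim at the given values:
A. LHS = 1/12, RHS = -11/12 → fails here (LHS ≠ RHS)
B. LHS = 49, RHS = 49 → holds here (LHS = RHS)
C. LHS = 343, RHS = 91 → fails here (LHS ≠ RHS)

Answer: A, C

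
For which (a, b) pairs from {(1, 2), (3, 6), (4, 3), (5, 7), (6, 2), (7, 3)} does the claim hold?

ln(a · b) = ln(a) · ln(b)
Testing each pair:
(1, 2): LHS = ln(2) ≈ 0.6931, RHS = 0 → fails
(3, 6): LHS = ln(18) ≈ 2.89, RHS = ln(3)·ln(6) ≈ 1.968 → fails
(4, 3): LHS = ln(12) ≈ 2.485, RHS = ln(3)·ln(4) ≈ 1.523 → fails
(5, 7): LHS = ln(35) ≈ 3.555, RHS = ln(5)·ln(7) ≈ 3.132 → fails
(6, 2): LHS = ln(12) ≈ 2.485, RHS = ln(2)·ln(6) ≈ 1.242 → fails
(7, 3): LHS = ln(21) ≈ 3.045, RHS = ln(3)·ln(7) ≈ 2.138 → fails

No pair satisfies the claim.

Answer: None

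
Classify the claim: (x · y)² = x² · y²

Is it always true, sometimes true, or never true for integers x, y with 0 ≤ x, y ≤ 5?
Always true

The identity holds for every pair in the range. For instance at (x, y) = (5, 0): both sides equal 0.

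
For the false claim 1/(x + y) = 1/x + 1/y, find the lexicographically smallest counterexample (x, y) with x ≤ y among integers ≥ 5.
(x, y) = (5, 5)

Substituting (5, 5) into the claim:
LHS = 1/(5 + 5) = 1/10
RHS = 1/5 + 1/5 = 2/5

Since LHS ≠ RHS, this pair disproves the claim, and no lexicographically smaller pair (x ≤ y, integers ≥ 5) does.

For instance (9, 12) is also a counterexample (LHS = 1/21, RHS = 7/36), but it's lexicographically larger.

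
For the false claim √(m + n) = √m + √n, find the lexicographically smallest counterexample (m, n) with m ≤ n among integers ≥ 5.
(m, n) = (5, 5)

Substituting (5, 5) into the claim:
LHS = √(5 + 5) = √(10) ≈ 3.162
RHS = √5 + √5 = 2·√(5) ≈ 4.472

Since LHS ≠ RHS, this pair disproves the claim, and no lexicographically smaller pair (m ≤ n, integers ≥ 5) does.

For instance (9, 11) is also a counterexample (LHS = 2·√(5) ≈ 4.472, RHS = 3 + √(11) ≈ 6.317), but it's lexicographically larger.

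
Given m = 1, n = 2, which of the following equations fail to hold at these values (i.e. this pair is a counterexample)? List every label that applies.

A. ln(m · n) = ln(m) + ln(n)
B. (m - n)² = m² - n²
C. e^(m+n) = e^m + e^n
B, C

Evaluating each claim at the given values:
A. LHS = ln(2) ≈ 0.6931, RHS = ln(2) ≈ 0.6931 → holds here (LHS = RHS)
B. LHS = 1, RHS = -3 → fails here (LHS ≠ RHS)
C. LHS = e^3 ≈ 20.09, RHS = e + e^2 ≈ 10.11 → fails here (LHS ≠ RHS)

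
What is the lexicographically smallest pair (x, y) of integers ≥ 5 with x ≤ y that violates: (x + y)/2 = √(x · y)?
At (5, 5): both sides equal 5, so it holds there.

Substituting (5, 6) into the claim:
LHS = (5 + 6)/2 = 11/2
RHS = √(5 · 6) = √(30) ≈ 5.477

Since LHS ≠ RHS, this pair disproves the claim, and no lexicographically smaller pair (x ≤ y, integers ≥ 5) does.

For instance (5, 8) is also a counterexample (LHS = 13/2, RHS = 2·√(10) ≈ 6.325), but it's lexicographically larger.

Answer: (x, y) = (5, 6)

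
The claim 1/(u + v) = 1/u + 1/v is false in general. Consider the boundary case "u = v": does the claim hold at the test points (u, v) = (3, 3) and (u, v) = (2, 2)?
No, fails at both test points

At (3, 3): LHS = 1/6 ≠ RHS = 2/3
At (2, 2): LHS = 1/4 ≠ RHS = 1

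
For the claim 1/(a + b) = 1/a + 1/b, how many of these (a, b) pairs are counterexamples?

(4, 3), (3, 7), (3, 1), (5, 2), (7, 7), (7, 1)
6

Testing each pair:
(4, 3): LHS = 1/7, RHS = 7/12 → counterexample
(3, 7): LHS = 1/10, RHS = 10/21 → counterexample
(3, 1): LHS = 1/4, RHS = 4/3 → counterexample
(5, 2): LHS = 1/7, RHS = 7/10 → counterexample
(7, 7): LHS = 1/14, RHS = 2/7 → counterexample
(7, 1): LHS = 1/8, RHS = 8/7 → counterexample

That makes 6 counterexamples.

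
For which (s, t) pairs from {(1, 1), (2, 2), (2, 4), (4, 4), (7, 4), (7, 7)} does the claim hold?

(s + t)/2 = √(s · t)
(1, 1), (2, 2), (4, 4), (7, 7)

Testing each pair:
(1, 1): LHS = 1, RHS = 1 → holds
(2, 2): LHS = 2, RHS = 2 → holds
(2, 4): LHS = 3, RHS = 2·√(2) ≈ 2.828 → fails
(4, 4): LHS = 4, RHS = 4 → holds
(7, 4): LHS = 11/2, RHS = 2·√(7) ≈ 5.292 → fails
(7, 7): LHS = 7, RHS = 7 → holds

4 of 6 pairs satisfy the claim.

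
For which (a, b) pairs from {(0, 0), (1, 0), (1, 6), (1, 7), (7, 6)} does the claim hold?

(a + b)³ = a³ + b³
(0, 0), (1, 0)

Testing each pair:
(0, 0): LHS = 0, RHS = 0 → holds
(1, 0): LHS = 1, RHS = 1 → holds
(1, 6): LHS = 343, RHS = 217 → fails
(1, 7): LHS = 512, RHS = 344 → fails
(7, 6): LHS = 2197, RHS = 559 → fails

2 of 5 pairs satisfy the claim.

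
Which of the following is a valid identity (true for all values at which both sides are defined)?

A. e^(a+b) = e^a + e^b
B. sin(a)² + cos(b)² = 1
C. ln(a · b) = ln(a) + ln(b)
C

A: fails at (2, 5) — LHS = e^7 ≈ 1097, RHS = e^2 + e^5 ≈ 155.8.
B: fails at (3, 4) — LHS = sin(3)² + cos(4)² ≈ 0.4472, RHS = 1.
C: holds — e.g. at (2, 2), both sides equal ln(4) ≈ 1.386.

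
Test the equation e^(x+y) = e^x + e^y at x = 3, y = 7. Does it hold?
Fails

Substituting x = 3, y = 7:

LHS = e^(3+7) = e^10 ≈ 22026.5
RHS = e^3 + e^7 ≈ 1117

LHS ≠ RHS, so the equation does not hold at this point.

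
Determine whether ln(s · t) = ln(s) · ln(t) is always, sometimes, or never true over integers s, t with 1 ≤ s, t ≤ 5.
Sometimes true

It holds at (s, t) = (1, 1) (both sides equal 0), but fails at (s, t) = (2, 3) (LHS = ln(6) ≈ 1.792, RHS = ln(2)·ln(3) ≈ 0.7615).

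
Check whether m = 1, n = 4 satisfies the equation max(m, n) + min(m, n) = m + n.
Holds

Substituting m = 1, n = 4:

LHS = max(1, 4) + min(1, 4) = 5
RHS = 1 + 4 = 5

LHS = RHS, so the equation holds at this point.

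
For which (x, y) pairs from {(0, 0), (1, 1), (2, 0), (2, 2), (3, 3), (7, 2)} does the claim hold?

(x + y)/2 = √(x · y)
(0, 0), (1, 1), (2, 2), (3, 3)

Testing each pair:
(0, 0): LHS = 0, RHS = 0 → holds
(1, 1): LHS = 1, RHS = 1 → holds
(2, 0): LHS = 1, RHS = 0 → fails
(2, 2): LHS = 2, RHS = 2 → holds
(3, 3): LHS = 3, RHS = 3 → holds
(7, 2): LHS = 9/2, RHS = √(14) ≈ 3.742 → fails

4 of 6 pairs satisfy the claim.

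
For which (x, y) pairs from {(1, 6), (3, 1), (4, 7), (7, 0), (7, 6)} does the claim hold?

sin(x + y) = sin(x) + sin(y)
(7, 0)

Testing each pair:
(1, 6): LHS = sin(7) ≈ 0.657, RHS = sin(6) + sin(1) ≈ 0.5621 → fails
(3, 1): LHS = sin(4) ≈ -0.7568, RHS = sin(3) + sin(1) ≈ 0.9826 → fails
(4, 7): LHS = sin(11) ≈ -1, RHS = sin(4) + sin(7) ≈ -0.09982 → fails
(7, 0): LHS = sin(7) ≈ 0.657, RHS = sin(7) ≈ 0.657 → holds
(7, 6): LHS = sin(13) ≈ 0.4202, RHS = sin(6) + sin(7) ≈ 0.3776 → fails

1 of 5 pairs satisfies the claim.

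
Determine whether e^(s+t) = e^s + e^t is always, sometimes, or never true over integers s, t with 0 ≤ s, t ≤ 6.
The claim fails for every pair in the range. For instance at (s, t) = (5, 0): LHS = e^5 ≈ 148.4, RHS = 1 + e^5 ≈ 149.4.

Answer: Never true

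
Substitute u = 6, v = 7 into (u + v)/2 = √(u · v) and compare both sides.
LHS = (6 + 7)/2 = 13/2
RHS = √(6 · 7) = √(42) ≈ 6.481

LHS ≠ RHS (they differ by about 0.01926), so the equation does not hold here.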